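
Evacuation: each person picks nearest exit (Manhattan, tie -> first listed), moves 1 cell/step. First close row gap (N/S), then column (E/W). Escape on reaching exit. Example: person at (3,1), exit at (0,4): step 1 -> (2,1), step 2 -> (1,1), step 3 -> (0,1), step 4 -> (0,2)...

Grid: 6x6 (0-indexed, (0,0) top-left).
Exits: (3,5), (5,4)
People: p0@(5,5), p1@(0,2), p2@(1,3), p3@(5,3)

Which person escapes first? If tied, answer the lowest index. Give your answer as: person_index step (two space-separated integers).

Answer: 0 1

Derivation:
Step 1: p0:(5,5)->(5,4)->EXIT | p1:(0,2)->(1,2) | p2:(1,3)->(2,3) | p3:(5,3)->(5,4)->EXIT
Step 2: p0:escaped | p1:(1,2)->(2,2) | p2:(2,3)->(3,3) | p3:escaped
Step 3: p0:escaped | p1:(2,2)->(3,2) | p2:(3,3)->(3,4) | p3:escaped
Step 4: p0:escaped | p1:(3,2)->(3,3) | p2:(3,4)->(3,5)->EXIT | p3:escaped
Step 5: p0:escaped | p1:(3,3)->(3,4) | p2:escaped | p3:escaped
Step 6: p0:escaped | p1:(3,4)->(3,5)->EXIT | p2:escaped | p3:escaped
Exit steps: [1, 6, 4, 1]
First to escape: p0 at step 1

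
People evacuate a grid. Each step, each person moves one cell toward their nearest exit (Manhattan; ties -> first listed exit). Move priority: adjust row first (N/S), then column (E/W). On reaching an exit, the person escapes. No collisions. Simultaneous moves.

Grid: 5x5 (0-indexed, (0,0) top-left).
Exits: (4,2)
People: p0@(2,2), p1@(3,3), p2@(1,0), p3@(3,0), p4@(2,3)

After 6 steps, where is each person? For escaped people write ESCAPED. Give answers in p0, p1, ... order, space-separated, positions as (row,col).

Step 1: p0:(2,2)->(3,2) | p1:(3,3)->(4,3) | p2:(1,0)->(2,0) | p3:(3,0)->(4,0) | p4:(2,3)->(3,3)
Step 2: p0:(3,2)->(4,2)->EXIT | p1:(4,3)->(4,2)->EXIT | p2:(2,0)->(3,0) | p3:(4,0)->(4,1) | p4:(3,3)->(4,3)
Step 3: p0:escaped | p1:escaped | p2:(3,0)->(4,0) | p3:(4,1)->(4,2)->EXIT | p4:(4,3)->(4,2)->EXIT
Step 4: p0:escaped | p1:escaped | p2:(4,0)->(4,1) | p3:escaped | p4:escaped
Step 5: p0:escaped | p1:escaped | p2:(4,1)->(4,2)->EXIT | p3:escaped | p4:escaped

ESCAPED ESCAPED ESCAPED ESCAPED ESCAPED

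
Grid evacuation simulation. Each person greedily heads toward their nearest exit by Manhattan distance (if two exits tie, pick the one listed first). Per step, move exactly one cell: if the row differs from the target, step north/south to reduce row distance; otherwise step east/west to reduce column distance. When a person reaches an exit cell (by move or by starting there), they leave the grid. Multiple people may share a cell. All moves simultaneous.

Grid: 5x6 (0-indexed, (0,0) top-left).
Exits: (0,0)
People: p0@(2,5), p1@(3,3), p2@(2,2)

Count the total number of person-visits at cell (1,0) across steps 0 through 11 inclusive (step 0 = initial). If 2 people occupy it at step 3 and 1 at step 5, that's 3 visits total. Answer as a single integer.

Answer: 0

Derivation:
Step 0: p0@(2,5) p1@(3,3) p2@(2,2) -> at (1,0): 0 [-], cum=0
Step 1: p0@(1,5) p1@(2,3) p2@(1,2) -> at (1,0): 0 [-], cum=0
Step 2: p0@(0,5) p1@(1,3) p2@(0,2) -> at (1,0): 0 [-], cum=0
Step 3: p0@(0,4) p1@(0,3) p2@(0,1) -> at (1,0): 0 [-], cum=0
Step 4: p0@(0,3) p1@(0,2) p2@ESC -> at (1,0): 0 [-], cum=0
Step 5: p0@(0,2) p1@(0,1) p2@ESC -> at (1,0): 0 [-], cum=0
Step 6: p0@(0,1) p1@ESC p2@ESC -> at (1,0): 0 [-], cum=0
Step 7: p0@ESC p1@ESC p2@ESC -> at (1,0): 0 [-], cum=0
Total visits = 0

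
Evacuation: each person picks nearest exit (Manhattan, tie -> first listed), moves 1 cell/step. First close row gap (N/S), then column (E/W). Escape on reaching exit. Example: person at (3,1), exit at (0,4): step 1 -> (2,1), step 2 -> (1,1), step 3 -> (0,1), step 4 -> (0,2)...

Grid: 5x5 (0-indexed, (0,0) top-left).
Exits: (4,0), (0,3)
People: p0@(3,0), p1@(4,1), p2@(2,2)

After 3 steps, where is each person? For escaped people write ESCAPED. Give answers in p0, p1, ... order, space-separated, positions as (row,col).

Step 1: p0:(3,0)->(4,0)->EXIT | p1:(4,1)->(4,0)->EXIT | p2:(2,2)->(1,2)
Step 2: p0:escaped | p1:escaped | p2:(1,2)->(0,2)
Step 3: p0:escaped | p1:escaped | p2:(0,2)->(0,3)->EXIT

ESCAPED ESCAPED ESCAPED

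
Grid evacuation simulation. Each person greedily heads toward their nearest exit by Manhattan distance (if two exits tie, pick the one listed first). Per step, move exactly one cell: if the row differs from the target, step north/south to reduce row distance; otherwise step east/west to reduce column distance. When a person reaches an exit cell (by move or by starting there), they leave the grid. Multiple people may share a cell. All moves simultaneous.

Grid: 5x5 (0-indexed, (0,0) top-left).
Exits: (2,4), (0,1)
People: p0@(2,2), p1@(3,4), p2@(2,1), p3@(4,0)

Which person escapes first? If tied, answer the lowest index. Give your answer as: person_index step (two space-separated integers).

Answer: 1 1

Derivation:
Step 1: p0:(2,2)->(2,3) | p1:(3,4)->(2,4)->EXIT | p2:(2,1)->(1,1) | p3:(4,0)->(3,0)
Step 2: p0:(2,3)->(2,4)->EXIT | p1:escaped | p2:(1,1)->(0,1)->EXIT | p3:(3,0)->(2,0)
Step 3: p0:escaped | p1:escaped | p2:escaped | p3:(2,0)->(1,0)
Step 4: p0:escaped | p1:escaped | p2:escaped | p3:(1,0)->(0,0)
Step 5: p0:escaped | p1:escaped | p2:escaped | p3:(0,0)->(0,1)->EXIT
Exit steps: [2, 1, 2, 5]
First to escape: p1 at step 1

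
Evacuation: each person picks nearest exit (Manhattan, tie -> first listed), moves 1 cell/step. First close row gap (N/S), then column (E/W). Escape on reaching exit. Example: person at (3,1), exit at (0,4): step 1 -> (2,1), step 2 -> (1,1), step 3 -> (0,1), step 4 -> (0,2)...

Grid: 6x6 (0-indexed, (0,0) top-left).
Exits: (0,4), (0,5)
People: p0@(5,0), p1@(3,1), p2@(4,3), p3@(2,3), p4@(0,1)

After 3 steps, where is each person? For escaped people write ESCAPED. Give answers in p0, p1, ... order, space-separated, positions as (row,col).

Step 1: p0:(5,0)->(4,0) | p1:(3,1)->(2,1) | p2:(4,3)->(3,3) | p3:(2,3)->(1,3) | p4:(0,1)->(0,2)
Step 2: p0:(4,0)->(3,0) | p1:(2,1)->(1,1) | p2:(3,3)->(2,3) | p3:(1,3)->(0,3) | p4:(0,2)->(0,3)
Step 3: p0:(3,0)->(2,0) | p1:(1,1)->(0,1) | p2:(2,3)->(1,3) | p3:(0,3)->(0,4)->EXIT | p4:(0,3)->(0,4)->EXIT

(2,0) (0,1) (1,3) ESCAPED ESCAPED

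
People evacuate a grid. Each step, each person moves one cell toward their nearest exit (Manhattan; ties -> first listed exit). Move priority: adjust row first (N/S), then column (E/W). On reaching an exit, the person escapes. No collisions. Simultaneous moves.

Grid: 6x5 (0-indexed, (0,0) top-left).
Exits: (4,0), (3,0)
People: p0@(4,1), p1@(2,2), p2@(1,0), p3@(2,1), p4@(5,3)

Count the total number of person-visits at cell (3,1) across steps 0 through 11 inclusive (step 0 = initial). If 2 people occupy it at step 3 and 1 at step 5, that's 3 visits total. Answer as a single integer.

Step 0: p0@(4,1) p1@(2,2) p2@(1,0) p3@(2,1) p4@(5,3) -> at (3,1): 0 [-], cum=0
Step 1: p0@ESC p1@(3,2) p2@(2,0) p3@(3,1) p4@(4,3) -> at (3,1): 1 [p3], cum=1
Step 2: p0@ESC p1@(3,1) p2@ESC p3@ESC p4@(4,2) -> at (3,1): 1 [p1], cum=2
Step 3: p0@ESC p1@ESC p2@ESC p3@ESC p4@(4,1) -> at (3,1): 0 [-], cum=2
Step 4: p0@ESC p1@ESC p2@ESC p3@ESC p4@ESC -> at (3,1): 0 [-], cum=2
Total visits = 2

Answer: 2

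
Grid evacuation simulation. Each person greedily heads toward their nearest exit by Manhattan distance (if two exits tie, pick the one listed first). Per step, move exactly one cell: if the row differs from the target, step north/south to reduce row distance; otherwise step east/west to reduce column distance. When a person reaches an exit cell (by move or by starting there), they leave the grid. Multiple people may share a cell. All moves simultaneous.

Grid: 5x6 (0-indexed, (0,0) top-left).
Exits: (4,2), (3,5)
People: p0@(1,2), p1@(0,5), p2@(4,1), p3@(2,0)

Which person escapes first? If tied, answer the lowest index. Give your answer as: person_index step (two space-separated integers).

Step 1: p0:(1,2)->(2,2) | p1:(0,5)->(1,5) | p2:(4,1)->(4,2)->EXIT | p3:(2,0)->(3,0)
Step 2: p0:(2,2)->(3,2) | p1:(1,5)->(2,5) | p2:escaped | p3:(3,0)->(4,0)
Step 3: p0:(3,2)->(4,2)->EXIT | p1:(2,5)->(3,5)->EXIT | p2:escaped | p3:(4,0)->(4,1)
Step 4: p0:escaped | p1:escaped | p2:escaped | p3:(4,1)->(4,2)->EXIT
Exit steps: [3, 3, 1, 4]
First to escape: p2 at step 1

Answer: 2 1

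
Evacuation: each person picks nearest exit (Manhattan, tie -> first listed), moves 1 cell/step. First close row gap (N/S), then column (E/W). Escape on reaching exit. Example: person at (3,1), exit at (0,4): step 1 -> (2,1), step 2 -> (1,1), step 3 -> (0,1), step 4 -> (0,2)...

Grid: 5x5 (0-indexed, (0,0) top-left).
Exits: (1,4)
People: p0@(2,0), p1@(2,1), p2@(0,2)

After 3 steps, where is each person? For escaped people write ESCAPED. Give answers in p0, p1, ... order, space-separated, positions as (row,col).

Step 1: p0:(2,0)->(1,0) | p1:(2,1)->(1,1) | p2:(0,2)->(1,2)
Step 2: p0:(1,0)->(1,1) | p1:(1,1)->(1,2) | p2:(1,2)->(1,3)
Step 3: p0:(1,1)->(1,2) | p1:(1,2)->(1,3) | p2:(1,3)->(1,4)->EXIT

(1,2) (1,3) ESCAPED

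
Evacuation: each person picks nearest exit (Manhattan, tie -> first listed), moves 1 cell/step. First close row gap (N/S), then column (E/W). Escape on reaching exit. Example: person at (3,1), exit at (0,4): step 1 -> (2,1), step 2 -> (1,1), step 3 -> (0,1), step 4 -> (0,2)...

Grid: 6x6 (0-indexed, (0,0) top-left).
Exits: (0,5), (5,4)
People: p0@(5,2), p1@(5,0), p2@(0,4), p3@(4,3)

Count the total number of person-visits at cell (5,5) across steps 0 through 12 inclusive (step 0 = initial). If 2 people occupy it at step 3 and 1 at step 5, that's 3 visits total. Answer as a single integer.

Step 0: p0@(5,2) p1@(5,0) p2@(0,4) p3@(4,3) -> at (5,5): 0 [-], cum=0
Step 1: p0@(5,3) p1@(5,1) p2@ESC p3@(5,3) -> at (5,5): 0 [-], cum=0
Step 2: p0@ESC p1@(5,2) p2@ESC p3@ESC -> at (5,5): 0 [-], cum=0
Step 3: p0@ESC p1@(5,3) p2@ESC p3@ESC -> at (5,5): 0 [-], cum=0
Step 4: p0@ESC p1@ESC p2@ESC p3@ESC -> at (5,5): 0 [-], cum=0
Total visits = 0

Answer: 0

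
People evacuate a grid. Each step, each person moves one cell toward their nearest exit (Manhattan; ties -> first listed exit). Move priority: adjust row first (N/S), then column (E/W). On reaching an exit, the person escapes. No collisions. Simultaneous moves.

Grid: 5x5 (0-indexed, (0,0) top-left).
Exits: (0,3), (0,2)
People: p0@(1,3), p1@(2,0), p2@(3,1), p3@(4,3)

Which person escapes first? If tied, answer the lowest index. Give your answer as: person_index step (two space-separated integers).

Answer: 0 1

Derivation:
Step 1: p0:(1,3)->(0,3)->EXIT | p1:(2,0)->(1,0) | p2:(3,1)->(2,1) | p3:(4,3)->(3,3)
Step 2: p0:escaped | p1:(1,0)->(0,0) | p2:(2,1)->(1,1) | p3:(3,3)->(2,3)
Step 3: p0:escaped | p1:(0,0)->(0,1) | p2:(1,1)->(0,1) | p3:(2,3)->(1,3)
Step 4: p0:escaped | p1:(0,1)->(0,2)->EXIT | p2:(0,1)->(0,2)->EXIT | p3:(1,3)->(0,3)->EXIT
Exit steps: [1, 4, 4, 4]
First to escape: p0 at step 1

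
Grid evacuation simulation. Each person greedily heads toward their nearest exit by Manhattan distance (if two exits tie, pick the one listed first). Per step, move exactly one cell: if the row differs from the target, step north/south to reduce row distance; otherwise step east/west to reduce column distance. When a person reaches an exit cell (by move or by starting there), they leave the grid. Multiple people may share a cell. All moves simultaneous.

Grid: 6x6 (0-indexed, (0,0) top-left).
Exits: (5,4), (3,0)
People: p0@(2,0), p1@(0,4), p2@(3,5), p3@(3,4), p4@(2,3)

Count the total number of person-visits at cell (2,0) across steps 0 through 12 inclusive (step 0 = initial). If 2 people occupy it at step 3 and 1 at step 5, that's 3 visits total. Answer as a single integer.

Answer: 1

Derivation:
Step 0: p0@(2,0) p1@(0,4) p2@(3,5) p3@(3,4) p4@(2,3) -> at (2,0): 1 [p0], cum=1
Step 1: p0@ESC p1@(1,4) p2@(4,5) p3@(4,4) p4@(3,3) -> at (2,0): 0 [-], cum=1
Step 2: p0@ESC p1@(2,4) p2@(5,5) p3@ESC p4@(4,3) -> at (2,0): 0 [-], cum=1
Step 3: p0@ESC p1@(3,4) p2@ESC p3@ESC p4@(5,3) -> at (2,0): 0 [-], cum=1
Step 4: p0@ESC p1@(4,4) p2@ESC p3@ESC p4@ESC -> at (2,0): 0 [-], cum=1
Step 5: p0@ESC p1@ESC p2@ESC p3@ESC p4@ESC -> at (2,0): 0 [-], cum=1
Total visits = 1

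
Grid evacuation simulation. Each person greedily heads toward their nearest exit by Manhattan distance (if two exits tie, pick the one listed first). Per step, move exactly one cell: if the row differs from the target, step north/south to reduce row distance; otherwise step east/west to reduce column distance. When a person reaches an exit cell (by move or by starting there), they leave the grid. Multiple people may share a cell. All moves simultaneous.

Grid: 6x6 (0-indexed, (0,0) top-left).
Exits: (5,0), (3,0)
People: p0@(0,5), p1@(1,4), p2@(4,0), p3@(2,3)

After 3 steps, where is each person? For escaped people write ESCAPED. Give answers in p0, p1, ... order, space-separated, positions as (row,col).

Step 1: p0:(0,5)->(1,5) | p1:(1,4)->(2,4) | p2:(4,0)->(5,0)->EXIT | p3:(2,3)->(3,3)
Step 2: p0:(1,5)->(2,5) | p1:(2,4)->(3,4) | p2:escaped | p3:(3,3)->(3,2)
Step 3: p0:(2,5)->(3,5) | p1:(3,4)->(3,3) | p2:escaped | p3:(3,2)->(3,1)

(3,5) (3,3) ESCAPED (3,1)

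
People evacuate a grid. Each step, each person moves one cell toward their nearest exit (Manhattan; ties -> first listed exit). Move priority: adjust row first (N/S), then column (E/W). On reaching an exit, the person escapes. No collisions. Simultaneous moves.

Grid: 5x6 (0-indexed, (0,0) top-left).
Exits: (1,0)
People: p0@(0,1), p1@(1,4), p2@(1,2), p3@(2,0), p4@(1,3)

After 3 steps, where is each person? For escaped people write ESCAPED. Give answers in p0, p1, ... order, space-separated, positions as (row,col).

Step 1: p0:(0,1)->(1,1) | p1:(1,4)->(1,3) | p2:(1,2)->(1,1) | p3:(2,0)->(1,0)->EXIT | p4:(1,3)->(1,2)
Step 2: p0:(1,1)->(1,0)->EXIT | p1:(1,3)->(1,2) | p2:(1,1)->(1,0)->EXIT | p3:escaped | p4:(1,2)->(1,1)
Step 3: p0:escaped | p1:(1,2)->(1,1) | p2:escaped | p3:escaped | p4:(1,1)->(1,0)->EXIT

ESCAPED (1,1) ESCAPED ESCAPED ESCAPED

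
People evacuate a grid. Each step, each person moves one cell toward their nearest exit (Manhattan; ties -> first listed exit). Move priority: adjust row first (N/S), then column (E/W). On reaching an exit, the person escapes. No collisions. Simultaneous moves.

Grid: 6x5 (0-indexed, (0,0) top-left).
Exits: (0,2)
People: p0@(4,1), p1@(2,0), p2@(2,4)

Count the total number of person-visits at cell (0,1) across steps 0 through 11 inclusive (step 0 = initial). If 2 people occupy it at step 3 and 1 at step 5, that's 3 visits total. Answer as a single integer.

Step 0: p0@(4,1) p1@(2,0) p2@(2,4) -> at (0,1): 0 [-], cum=0
Step 1: p0@(3,1) p1@(1,0) p2@(1,4) -> at (0,1): 0 [-], cum=0
Step 2: p0@(2,1) p1@(0,0) p2@(0,4) -> at (0,1): 0 [-], cum=0
Step 3: p0@(1,1) p1@(0,1) p2@(0,3) -> at (0,1): 1 [p1], cum=1
Step 4: p0@(0,1) p1@ESC p2@ESC -> at (0,1): 1 [p0], cum=2
Step 5: p0@ESC p1@ESC p2@ESC -> at (0,1): 0 [-], cum=2
Total visits = 2

Answer: 2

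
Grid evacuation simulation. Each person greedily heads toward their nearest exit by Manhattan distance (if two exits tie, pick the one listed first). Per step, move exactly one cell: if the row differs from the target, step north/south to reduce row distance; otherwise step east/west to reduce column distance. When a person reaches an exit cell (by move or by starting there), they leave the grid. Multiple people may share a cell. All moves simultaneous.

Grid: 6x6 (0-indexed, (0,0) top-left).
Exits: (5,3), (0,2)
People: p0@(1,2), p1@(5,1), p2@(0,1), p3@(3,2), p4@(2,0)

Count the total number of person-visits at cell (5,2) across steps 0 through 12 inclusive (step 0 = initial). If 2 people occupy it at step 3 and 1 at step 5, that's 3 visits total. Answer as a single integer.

Step 0: p0@(1,2) p1@(5,1) p2@(0,1) p3@(3,2) p4@(2,0) -> at (5,2): 0 [-], cum=0
Step 1: p0@ESC p1@(5,2) p2@ESC p3@(4,2) p4@(1,0) -> at (5,2): 1 [p1], cum=1
Step 2: p0@ESC p1@ESC p2@ESC p3@(5,2) p4@(0,0) -> at (5,2): 1 [p3], cum=2
Step 3: p0@ESC p1@ESC p2@ESC p3@ESC p4@(0,1) -> at (5,2): 0 [-], cum=2
Step 4: p0@ESC p1@ESC p2@ESC p3@ESC p4@ESC -> at (5,2): 0 [-], cum=2
Total visits = 2

Answer: 2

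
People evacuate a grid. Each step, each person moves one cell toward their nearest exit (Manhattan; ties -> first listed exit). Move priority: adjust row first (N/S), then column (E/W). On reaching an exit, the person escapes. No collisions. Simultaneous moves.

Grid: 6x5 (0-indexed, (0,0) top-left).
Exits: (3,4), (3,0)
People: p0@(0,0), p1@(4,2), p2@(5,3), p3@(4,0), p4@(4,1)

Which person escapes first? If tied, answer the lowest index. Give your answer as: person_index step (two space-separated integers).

Step 1: p0:(0,0)->(1,0) | p1:(4,2)->(3,2) | p2:(5,3)->(4,3) | p3:(4,0)->(3,0)->EXIT | p4:(4,1)->(3,1)
Step 2: p0:(1,0)->(2,0) | p1:(3,2)->(3,3) | p2:(4,3)->(3,3) | p3:escaped | p4:(3,1)->(3,0)->EXIT
Step 3: p0:(2,0)->(3,0)->EXIT | p1:(3,3)->(3,4)->EXIT | p2:(3,3)->(3,4)->EXIT | p3:escaped | p4:escaped
Exit steps: [3, 3, 3, 1, 2]
First to escape: p3 at step 1

Answer: 3 1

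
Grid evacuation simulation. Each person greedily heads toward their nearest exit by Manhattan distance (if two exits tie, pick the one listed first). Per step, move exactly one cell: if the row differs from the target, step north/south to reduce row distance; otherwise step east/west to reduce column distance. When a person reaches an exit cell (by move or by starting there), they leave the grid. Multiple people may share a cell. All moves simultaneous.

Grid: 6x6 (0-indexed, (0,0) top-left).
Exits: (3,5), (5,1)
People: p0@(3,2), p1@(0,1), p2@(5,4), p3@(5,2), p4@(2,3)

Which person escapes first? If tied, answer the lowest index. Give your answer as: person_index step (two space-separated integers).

Answer: 3 1

Derivation:
Step 1: p0:(3,2)->(3,3) | p1:(0,1)->(1,1) | p2:(5,4)->(4,4) | p3:(5,2)->(5,1)->EXIT | p4:(2,3)->(3,3)
Step 2: p0:(3,3)->(3,4) | p1:(1,1)->(2,1) | p2:(4,4)->(3,4) | p3:escaped | p4:(3,3)->(3,4)
Step 3: p0:(3,4)->(3,5)->EXIT | p1:(2,1)->(3,1) | p2:(3,4)->(3,5)->EXIT | p3:escaped | p4:(3,4)->(3,5)->EXIT
Step 4: p0:escaped | p1:(3,1)->(4,1) | p2:escaped | p3:escaped | p4:escaped
Step 5: p0:escaped | p1:(4,1)->(5,1)->EXIT | p2:escaped | p3:escaped | p4:escaped
Exit steps: [3, 5, 3, 1, 3]
First to escape: p3 at step 1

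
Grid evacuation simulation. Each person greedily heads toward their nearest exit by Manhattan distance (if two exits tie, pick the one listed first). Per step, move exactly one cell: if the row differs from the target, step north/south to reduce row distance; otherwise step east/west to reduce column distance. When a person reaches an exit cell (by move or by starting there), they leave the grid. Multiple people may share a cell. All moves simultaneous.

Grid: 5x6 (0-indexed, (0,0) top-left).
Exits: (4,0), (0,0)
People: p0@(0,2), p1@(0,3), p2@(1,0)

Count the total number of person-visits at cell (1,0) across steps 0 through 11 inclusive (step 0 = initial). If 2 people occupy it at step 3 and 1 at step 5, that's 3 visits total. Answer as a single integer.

Answer: 1

Derivation:
Step 0: p0@(0,2) p1@(0,3) p2@(1,0) -> at (1,0): 1 [p2], cum=1
Step 1: p0@(0,1) p1@(0,2) p2@ESC -> at (1,0): 0 [-], cum=1
Step 2: p0@ESC p1@(0,1) p2@ESC -> at (1,0): 0 [-], cum=1
Step 3: p0@ESC p1@ESC p2@ESC -> at (1,0): 0 [-], cum=1
Total visits = 1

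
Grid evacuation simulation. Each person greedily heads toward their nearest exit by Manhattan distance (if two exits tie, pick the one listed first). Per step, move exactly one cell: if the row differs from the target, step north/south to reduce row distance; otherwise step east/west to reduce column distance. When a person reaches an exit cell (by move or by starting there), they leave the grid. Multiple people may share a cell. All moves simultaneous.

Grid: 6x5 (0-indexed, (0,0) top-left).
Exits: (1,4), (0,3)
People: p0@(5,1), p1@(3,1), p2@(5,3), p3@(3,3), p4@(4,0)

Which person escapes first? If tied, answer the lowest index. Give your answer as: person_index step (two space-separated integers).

Step 1: p0:(5,1)->(4,1) | p1:(3,1)->(2,1) | p2:(5,3)->(4,3) | p3:(3,3)->(2,3) | p4:(4,0)->(3,0)
Step 2: p0:(4,1)->(3,1) | p1:(2,1)->(1,1) | p2:(4,3)->(3,3) | p3:(2,3)->(1,3) | p4:(3,0)->(2,0)
Step 3: p0:(3,1)->(2,1) | p1:(1,1)->(1,2) | p2:(3,3)->(2,3) | p3:(1,3)->(1,4)->EXIT | p4:(2,0)->(1,0)
Step 4: p0:(2,1)->(1,1) | p1:(1,2)->(1,3) | p2:(2,3)->(1,3) | p3:escaped | p4:(1,0)->(1,1)
Step 5: p0:(1,1)->(1,2) | p1:(1,3)->(1,4)->EXIT | p2:(1,3)->(1,4)->EXIT | p3:escaped | p4:(1,1)->(1,2)
Step 6: p0:(1,2)->(1,3) | p1:escaped | p2:escaped | p3:escaped | p4:(1,2)->(1,3)
Step 7: p0:(1,3)->(1,4)->EXIT | p1:escaped | p2:escaped | p3:escaped | p4:(1,3)->(1,4)->EXIT
Exit steps: [7, 5, 5, 3, 7]
First to escape: p3 at step 3

Answer: 3 3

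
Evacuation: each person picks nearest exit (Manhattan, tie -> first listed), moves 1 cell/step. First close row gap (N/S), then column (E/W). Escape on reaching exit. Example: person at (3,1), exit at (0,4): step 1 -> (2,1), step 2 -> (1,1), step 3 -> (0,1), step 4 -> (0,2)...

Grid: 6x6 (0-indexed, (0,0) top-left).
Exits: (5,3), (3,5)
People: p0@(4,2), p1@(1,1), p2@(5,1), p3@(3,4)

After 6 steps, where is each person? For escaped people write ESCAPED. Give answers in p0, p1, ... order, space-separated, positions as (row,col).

Step 1: p0:(4,2)->(5,2) | p1:(1,1)->(2,1) | p2:(5,1)->(5,2) | p3:(3,4)->(3,5)->EXIT
Step 2: p0:(5,2)->(5,3)->EXIT | p1:(2,1)->(3,1) | p2:(5,2)->(5,3)->EXIT | p3:escaped
Step 3: p0:escaped | p1:(3,1)->(4,1) | p2:escaped | p3:escaped
Step 4: p0:escaped | p1:(4,1)->(5,1) | p2:escaped | p3:escaped
Step 5: p0:escaped | p1:(5,1)->(5,2) | p2:escaped | p3:escaped
Step 6: p0:escaped | p1:(5,2)->(5,3)->EXIT | p2:escaped | p3:escaped

ESCAPED ESCAPED ESCAPED ESCAPED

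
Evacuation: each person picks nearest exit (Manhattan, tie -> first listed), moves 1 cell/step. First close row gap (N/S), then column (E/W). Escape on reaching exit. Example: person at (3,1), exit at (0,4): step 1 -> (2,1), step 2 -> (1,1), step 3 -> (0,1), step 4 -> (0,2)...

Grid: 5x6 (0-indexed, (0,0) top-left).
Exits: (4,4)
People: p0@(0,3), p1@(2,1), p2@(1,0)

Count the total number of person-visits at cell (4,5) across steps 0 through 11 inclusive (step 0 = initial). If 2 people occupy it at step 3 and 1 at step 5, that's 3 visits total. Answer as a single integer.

Answer: 0

Derivation:
Step 0: p0@(0,3) p1@(2,1) p2@(1,0) -> at (4,5): 0 [-], cum=0
Step 1: p0@(1,3) p1@(3,1) p2@(2,0) -> at (4,5): 0 [-], cum=0
Step 2: p0@(2,3) p1@(4,1) p2@(3,0) -> at (4,5): 0 [-], cum=0
Step 3: p0@(3,3) p1@(4,2) p2@(4,0) -> at (4,5): 0 [-], cum=0
Step 4: p0@(4,3) p1@(4,3) p2@(4,1) -> at (4,5): 0 [-], cum=0
Step 5: p0@ESC p1@ESC p2@(4,2) -> at (4,5): 0 [-], cum=0
Step 6: p0@ESC p1@ESC p2@(4,3) -> at (4,5): 0 [-], cum=0
Step 7: p0@ESC p1@ESC p2@ESC -> at (4,5): 0 [-], cum=0
Total visits = 0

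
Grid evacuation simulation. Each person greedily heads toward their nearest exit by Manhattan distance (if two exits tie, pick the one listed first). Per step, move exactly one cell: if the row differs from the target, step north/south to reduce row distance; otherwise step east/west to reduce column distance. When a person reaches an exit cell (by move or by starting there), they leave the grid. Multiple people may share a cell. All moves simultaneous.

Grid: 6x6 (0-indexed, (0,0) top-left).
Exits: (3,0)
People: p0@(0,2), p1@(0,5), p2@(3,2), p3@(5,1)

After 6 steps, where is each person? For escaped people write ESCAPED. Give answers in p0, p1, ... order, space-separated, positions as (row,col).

Step 1: p0:(0,2)->(1,2) | p1:(0,5)->(1,5) | p2:(3,2)->(3,1) | p3:(5,1)->(4,1)
Step 2: p0:(1,2)->(2,2) | p1:(1,5)->(2,5) | p2:(3,1)->(3,0)->EXIT | p3:(4,1)->(3,1)
Step 3: p0:(2,2)->(3,2) | p1:(2,5)->(3,5) | p2:escaped | p3:(3,1)->(3,0)->EXIT
Step 4: p0:(3,2)->(3,1) | p1:(3,5)->(3,4) | p2:escaped | p3:escaped
Step 5: p0:(3,1)->(3,0)->EXIT | p1:(3,4)->(3,3) | p2:escaped | p3:escaped
Step 6: p0:escaped | p1:(3,3)->(3,2) | p2:escaped | p3:escaped

ESCAPED (3,2) ESCAPED ESCAPED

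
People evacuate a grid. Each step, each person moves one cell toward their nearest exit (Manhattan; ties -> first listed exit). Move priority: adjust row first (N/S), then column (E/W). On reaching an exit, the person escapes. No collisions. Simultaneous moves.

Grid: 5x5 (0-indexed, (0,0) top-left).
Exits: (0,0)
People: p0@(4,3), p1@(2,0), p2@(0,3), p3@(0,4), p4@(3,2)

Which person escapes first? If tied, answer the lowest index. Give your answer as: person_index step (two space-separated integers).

Answer: 1 2

Derivation:
Step 1: p0:(4,3)->(3,3) | p1:(2,0)->(1,0) | p2:(0,3)->(0,2) | p3:(0,4)->(0,3) | p4:(3,2)->(2,2)
Step 2: p0:(3,3)->(2,3) | p1:(1,0)->(0,0)->EXIT | p2:(0,2)->(0,1) | p3:(0,3)->(0,2) | p4:(2,2)->(1,2)
Step 3: p0:(2,3)->(1,3) | p1:escaped | p2:(0,1)->(0,0)->EXIT | p3:(0,2)->(0,1) | p4:(1,2)->(0,2)
Step 4: p0:(1,3)->(0,3) | p1:escaped | p2:escaped | p3:(0,1)->(0,0)->EXIT | p4:(0,2)->(0,1)
Step 5: p0:(0,3)->(0,2) | p1:escaped | p2:escaped | p3:escaped | p4:(0,1)->(0,0)->EXIT
Step 6: p0:(0,2)->(0,1) | p1:escaped | p2:escaped | p3:escaped | p4:escaped
Step 7: p0:(0,1)->(0,0)->EXIT | p1:escaped | p2:escaped | p3:escaped | p4:escaped
Exit steps: [7, 2, 3, 4, 5]
First to escape: p1 at step 2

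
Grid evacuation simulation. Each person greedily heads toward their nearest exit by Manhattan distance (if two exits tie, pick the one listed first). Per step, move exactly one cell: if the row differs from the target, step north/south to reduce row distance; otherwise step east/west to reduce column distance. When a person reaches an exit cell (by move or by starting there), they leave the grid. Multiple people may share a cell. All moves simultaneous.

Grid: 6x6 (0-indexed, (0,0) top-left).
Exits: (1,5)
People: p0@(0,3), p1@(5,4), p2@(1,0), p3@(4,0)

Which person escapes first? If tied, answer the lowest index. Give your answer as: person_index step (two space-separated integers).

Step 1: p0:(0,3)->(1,3) | p1:(5,4)->(4,4) | p2:(1,0)->(1,1) | p3:(4,0)->(3,0)
Step 2: p0:(1,3)->(1,4) | p1:(4,4)->(3,4) | p2:(1,1)->(1,2) | p3:(3,0)->(2,0)
Step 3: p0:(1,4)->(1,5)->EXIT | p1:(3,4)->(2,4) | p2:(1,2)->(1,3) | p3:(2,0)->(1,0)
Step 4: p0:escaped | p1:(2,4)->(1,4) | p2:(1,3)->(1,4) | p3:(1,0)->(1,1)
Step 5: p0:escaped | p1:(1,4)->(1,5)->EXIT | p2:(1,4)->(1,5)->EXIT | p3:(1,1)->(1,2)
Step 6: p0:escaped | p1:escaped | p2:escaped | p3:(1,2)->(1,3)
Step 7: p0:escaped | p1:escaped | p2:escaped | p3:(1,3)->(1,4)
Step 8: p0:escaped | p1:escaped | p2:escaped | p3:(1,4)->(1,5)->EXIT
Exit steps: [3, 5, 5, 8]
First to escape: p0 at step 3

Answer: 0 3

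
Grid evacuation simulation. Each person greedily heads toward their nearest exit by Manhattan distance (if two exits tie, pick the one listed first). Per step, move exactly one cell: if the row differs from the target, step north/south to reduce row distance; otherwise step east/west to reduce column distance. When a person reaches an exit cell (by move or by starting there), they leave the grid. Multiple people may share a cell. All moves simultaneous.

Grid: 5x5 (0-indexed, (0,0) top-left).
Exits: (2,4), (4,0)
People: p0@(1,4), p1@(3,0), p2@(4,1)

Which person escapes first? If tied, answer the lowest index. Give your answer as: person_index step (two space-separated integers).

Answer: 0 1

Derivation:
Step 1: p0:(1,4)->(2,4)->EXIT | p1:(3,0)->(4,0)->EXIT | p2:(4,1)->(4,0)->EXIT
Exit steps: [1, 1, 1]
First to escape: p0 at step 1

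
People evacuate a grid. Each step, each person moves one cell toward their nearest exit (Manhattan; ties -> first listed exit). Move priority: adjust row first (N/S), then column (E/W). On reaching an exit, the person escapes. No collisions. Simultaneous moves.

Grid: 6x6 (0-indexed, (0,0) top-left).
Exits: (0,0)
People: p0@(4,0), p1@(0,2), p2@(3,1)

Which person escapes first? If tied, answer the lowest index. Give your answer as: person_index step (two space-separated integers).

Step 1: p0:(4,0)->(3,0) | p1:(0,2)->(0,1) | p2:(3,1)->(2,1)
Step 2: p0:(3,0)->(2,0) | p1:(0,1)->(0,0)->EXIT | p2:(2,1)->(1,1)
Step 3: p0:(2,0)->(1,0) | p1:escaped | p2:(1,1)->(0,1)
Step 4: p0:(1,0)->(0,0)->EXIT | p1:escaped | p2:(0,1)->(0,0)->EXIT
Exit steps: [4, 2, 4]
First to escape: p1 at step 2

Answer: 1 2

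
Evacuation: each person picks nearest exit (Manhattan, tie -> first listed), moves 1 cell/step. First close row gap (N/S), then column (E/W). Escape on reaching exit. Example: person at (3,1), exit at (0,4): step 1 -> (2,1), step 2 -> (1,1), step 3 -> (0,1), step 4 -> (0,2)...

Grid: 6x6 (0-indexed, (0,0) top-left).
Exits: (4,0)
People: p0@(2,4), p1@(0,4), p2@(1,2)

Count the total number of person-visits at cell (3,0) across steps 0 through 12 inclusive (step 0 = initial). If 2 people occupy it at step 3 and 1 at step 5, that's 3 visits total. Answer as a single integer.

Step 0: p0@(2,4) p1@(0,4) p2@(1,2) -> at (3,0): 0 [-], cum=0
Step 1: p0@(3,4) p1@(1,4) p2@(2,2) -> at (3,0): 0 [-], cum=0
Step 2: p0@(4,4) p1@(2,4) p2@(3,2) -> at (3,0): 0 [-], cum=0
Step 3: p0@(4,3) p1@(3,4) p2@(4,2) -> at (3,0): 0 [-], cum=0
Step 4: p0@(4,2) p1@(4,4) p2@(4,1) -> at (3,0): 0 [-], cum=0
Step 5: p0@(4,1) p1@(4,3) p2@ESC -> at (3,0): 0 [-], cum=0
Step 6: p0@ESC p1@(4,2) p2@ESC -> at (3,0): 0 [-], cum=0
Step 7: p0@ESC p1@(4,1) p2@ESC -> at (3,0): 0 [-], cum=0
Step 8: p0@ESC p1@ESC p2@ESC -> at (3,0): 0 [-], cum=0
Total visits = 0

Answer: 0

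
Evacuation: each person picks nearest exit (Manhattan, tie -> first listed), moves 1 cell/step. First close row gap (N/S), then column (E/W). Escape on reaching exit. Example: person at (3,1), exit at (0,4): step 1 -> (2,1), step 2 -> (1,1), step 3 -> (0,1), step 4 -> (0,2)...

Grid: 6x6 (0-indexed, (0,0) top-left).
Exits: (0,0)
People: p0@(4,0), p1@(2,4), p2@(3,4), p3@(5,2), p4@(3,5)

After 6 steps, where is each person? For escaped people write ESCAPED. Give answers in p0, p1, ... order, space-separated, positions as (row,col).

Step 1: p0:(4,0)->(3,0) | p1:(2,4)->(1,4) | p2:(3,4)->(2,4) | p3:(5,2)->(4,2) | p4:(3,5)->(2,5)
Step 2: p0:(3,0)->(2,0) | p1:(1,4)->(0,4) | p2:(2,4)->(1,4) | p3:(4,2)->(3,2) | p4:(2,5)->(1,5)
Step 3: p0:(2,0)->(1,0) | p1:(0,4)->(0,3) | p2:(1,4)->(0,4) | p3:(3,2)->(2,2) | p4:(1,5)->(0,5)
Step 4: p0:(1,0)->(0,0)->EXIT | p1:(0,3)->(0,2) | p2:(0,4)->(0,3) | p3:(2,2)->(1,2) | p4:(0,5)->(0,4)
Step 5: p0:escaped | p1:(0,2)->(0,1) | p2:(0,3)->(0,2) | p3:(1,2)->(0,2) | p4:(0,4)->(0,3)
Step 6: p0:escaped | p1:(0,1)->(0,0)->EXIT | p2:(0,2)->(0,1) | p3:(0,2)->(0,1) | p4:(0,3)->(0,2)

ESCAPED ESCAPED (0,1) (0,1) (0,2)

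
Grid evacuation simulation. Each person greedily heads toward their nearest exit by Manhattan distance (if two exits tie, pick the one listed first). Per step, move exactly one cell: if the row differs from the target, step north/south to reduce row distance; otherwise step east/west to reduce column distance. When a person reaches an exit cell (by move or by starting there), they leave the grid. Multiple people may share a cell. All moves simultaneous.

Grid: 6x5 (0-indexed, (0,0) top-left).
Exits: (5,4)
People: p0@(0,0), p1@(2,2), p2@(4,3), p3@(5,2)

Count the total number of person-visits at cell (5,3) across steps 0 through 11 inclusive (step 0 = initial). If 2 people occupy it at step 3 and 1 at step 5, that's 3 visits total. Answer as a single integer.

Answer: 4

Derivation:
Step 0: p0@(0,0) p1@(2,2) p2@(4,3) p3@(5,2) -> at (5,3): 0 [-], cum=0
Step 1: p0@(1,0) p1@(3,2) p2@(5,3) p3@(5,3) -> at (5,3): 2 [p2,p3], cum=2
Step 2: p0@(2,0) p1@(4,2) p2@ESC p3@ESC -> at (5,3): 0 [-], cum=2
Step 3: p0@(3,0) p1@(5,2) p2@ESC p3@ESC -> at (5,3): 0 [-], cum=2
Step 4: p0@(4,0) p1@(5,3) p2@ESC p3@ESC -> at (5,3): 1 [p1], cum=3
Step 5: p0@(5,0) p1@ESC p2@ESC p3@ESC -> at (5,3): 0 [-], cum=3
Step 6: p0@(5,1) p1@ESC p2@ESC p3@ESC -> at (5,3): 0 [-], cum=3
Step 7: p0@(5,2) p1@ESC p2@ESC p3@ESC -> at (5,3): 0 [-], cum=3
Step 8: p0@(5,3) p1@ESC p2@ESC p3@ESC -> at (5,3): 1 [p0], cum=4
Step 9: p0@ESC p1@ESC p2@ESC p3@ESC -> at (5,3): 0 [-], cum=4
Total visits = 4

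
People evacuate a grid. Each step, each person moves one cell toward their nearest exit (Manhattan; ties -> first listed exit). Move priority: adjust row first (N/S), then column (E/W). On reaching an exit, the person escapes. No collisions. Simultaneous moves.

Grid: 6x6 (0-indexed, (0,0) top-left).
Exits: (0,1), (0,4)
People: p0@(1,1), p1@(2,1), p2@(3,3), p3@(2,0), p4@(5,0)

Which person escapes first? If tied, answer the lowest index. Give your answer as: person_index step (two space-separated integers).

Answer: 0 1

Derivation:
Step 1: p0:(1,1)->(0,1)->EXIT | p1:(2,1)->(1,1) | p2:(3,3)->(2,3) | p3:(2,0)->(1,0) | p4:(5,0)->(4,0)
Step 2: p0:escaped | p1:(1,1)->(0,1)->EXIT | p2:(2,3)->(1,3) | p3:(1,0)->(0,0) | p4:(4,0)->(3,0)
Step 3: p0:escaped | p1:escaped | p2:(1,3)->(0,3) | p3:(0,0)->(0,1)->EXIT | p4:(3,0)->(2,0)
Step 4: p0:escaped | p1:escaped | p2:(0,3)->(0,4)->EXIT | p3:escaped | p4:(2,0)->(1,0)
Step 5: p0:escaped | p1:escaped | p2:escaped | p3:escaped | p4:(1,0)->(0,0)
Step 6: p0:escaped | p1:escaped | p2:escaped | p3:escaped | p4:(0,0)->(0,1)->EXIT
Exit steps: [1, 2, 4, 3, 6]
First to escape: p0 at step 1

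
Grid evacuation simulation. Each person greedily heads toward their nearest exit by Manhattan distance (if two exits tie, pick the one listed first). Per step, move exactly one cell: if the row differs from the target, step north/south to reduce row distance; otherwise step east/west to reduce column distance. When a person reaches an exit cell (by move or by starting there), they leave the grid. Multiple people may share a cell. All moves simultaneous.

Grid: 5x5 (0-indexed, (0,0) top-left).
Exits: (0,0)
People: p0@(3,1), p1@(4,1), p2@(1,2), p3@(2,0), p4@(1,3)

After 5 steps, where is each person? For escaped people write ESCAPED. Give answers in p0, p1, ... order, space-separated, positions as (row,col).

Step 1: p0:(3,1)->(2,1) | p1:(4,1)->(3,1) | p2:(1,2)->(0,2) | p3:(2,0)->(1,0) | p4:(1,3)->(0,3)
Step 2: p0:(2,1)->(1,1) | p1:(3,1)->(2,1) | p2:(0,2)->(0,1) | p3:(1,0)->(0,0)->EXIT | p4:(0,3)->(0,2)
Step 3: p0:(1,1)->(0,1) | p1:(2,1)->(1,1) | p2:(0,1)->(0,0)->EXIT | p3:escaped | p4:(0,2)->(0,1)
Step 4: p0:(0,1)->(0,0)->EXIT | p1:(1,1)->(0,1) | p2:escaped | p3:escaped | p4:(0,1)->(0,0)->EXIT
Step 5: p0:escaped | p1:(0,1)->(0,0)->EXIT | p2:escaped | p3:escaped | p4:escaped

ESCAPED ESCAPED ESCAPED ESCAPED ESCAPED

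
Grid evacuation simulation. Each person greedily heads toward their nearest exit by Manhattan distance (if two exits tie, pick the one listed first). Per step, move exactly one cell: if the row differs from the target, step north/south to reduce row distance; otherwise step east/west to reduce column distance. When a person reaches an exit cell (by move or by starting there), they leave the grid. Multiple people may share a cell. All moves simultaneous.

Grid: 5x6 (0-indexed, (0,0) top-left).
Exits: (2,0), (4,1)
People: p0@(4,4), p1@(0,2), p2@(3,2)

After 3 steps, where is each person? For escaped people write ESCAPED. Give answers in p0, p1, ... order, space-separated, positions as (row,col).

Step 1: p0:(4,4)->(4,3) | p1:(0,2)->(1,2) | p2:(3,2)->(4,2)
Step 2: p0:(4,3)->(4,2) | p1:(1,2)->(2,2) | p2:(4,2)->(4,1)->EXIT
Step 3: p0:(4,2)->(4,1)->EXIT | p1:(2,2)->(2,1) | p2:escaped

ESCAPED (2,1) ESCAPED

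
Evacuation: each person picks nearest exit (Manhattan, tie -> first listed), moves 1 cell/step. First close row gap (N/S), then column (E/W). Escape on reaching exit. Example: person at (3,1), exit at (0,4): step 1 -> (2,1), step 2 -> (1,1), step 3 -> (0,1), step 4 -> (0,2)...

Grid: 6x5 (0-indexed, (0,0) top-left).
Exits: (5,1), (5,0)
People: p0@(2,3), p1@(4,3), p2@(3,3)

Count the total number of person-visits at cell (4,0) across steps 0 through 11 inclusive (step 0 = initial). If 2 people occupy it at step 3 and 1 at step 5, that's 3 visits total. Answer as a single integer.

Step 0: p0@(2,3) p1@(4,3) p2@(3,3) -> at (4,0): 0 [-], cum=0
Step 1: p0@(3,3) p1@(5,3) p2@(4,3) -> at (4,0): 0 [-], cum=0
Step 2: p0@(4,3) p1@(5,2) p2@(5,3) -> at (4,0): 0 [-], cum=0
Step 3: p0@(5,3) p1@ESC p2@(5,2) -> at (4,0): 0 [-], cum=0
Step 4: p0@(5,2) p1@ESC p2@ESC -> at (4,0): 0 [-], cum=0
Step 5: p0@ESC p1@ESC p2@ESC -> at (4,0): 0 [-], cum=0
Total visits = 0

Answer: 0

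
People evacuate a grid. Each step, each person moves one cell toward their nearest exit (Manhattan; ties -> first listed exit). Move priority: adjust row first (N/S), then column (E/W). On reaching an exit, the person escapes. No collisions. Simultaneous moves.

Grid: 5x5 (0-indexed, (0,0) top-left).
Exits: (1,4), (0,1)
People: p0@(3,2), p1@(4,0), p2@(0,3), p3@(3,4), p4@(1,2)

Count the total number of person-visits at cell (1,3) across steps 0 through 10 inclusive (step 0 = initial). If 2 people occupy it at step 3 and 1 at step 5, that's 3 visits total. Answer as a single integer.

Answer: 3

Derivation:
Step 0: p0@(3,2) p1@(4,0) p2@(0,3) p3@(3,4) p4@(1,2) -> at (1,3): 0 [-], cum=0
Step 1: p0@(2,2) p1@(3,0) p2@(1,3) p3@(2,4) p4@(1,3) -> at (1,3): 2 [p2,p4], cum=2
Step 2: p0@(1,2) p1@(2,0) p2@ESC p3@ESC p4@ESC -> at (1,3): 0 [-], cum=2
Step 3: p0@(1,3) p1@(1,0) p2@ESC p3@ESC p4@ESC -> at (1,3): 1 [p0], cum=3
Step 4: p0@ESC p1@(0,0) p2@ESC p3@ESC p4@ESC -> at (1,3): 0 [-], cum=3
Step 5: p0@ESC p1@ESC p2@ESC p3@ESC p4@ESC -> at (1,3): 0 [-], cum=3
Total visits = 3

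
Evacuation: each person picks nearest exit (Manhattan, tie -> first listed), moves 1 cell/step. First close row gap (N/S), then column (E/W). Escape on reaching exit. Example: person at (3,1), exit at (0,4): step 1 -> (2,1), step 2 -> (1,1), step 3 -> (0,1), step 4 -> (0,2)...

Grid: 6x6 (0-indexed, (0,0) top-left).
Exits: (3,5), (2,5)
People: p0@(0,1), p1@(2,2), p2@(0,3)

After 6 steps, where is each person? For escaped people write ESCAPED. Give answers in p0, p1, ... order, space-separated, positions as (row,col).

Step 1: p0:(0,1)->(1,1) | p1:(2,2)->(2,3) | p2:(0,3)->(1,3)
Step 2: p0:(1,1)->(2,1) | p1:(2,3)->(2,4) | p2:(1,3)->(2,3)
Step 3: p0:(2,1)->(2,2) | p1:(2,4)->(2,5)->EXIT | p2:(2,3)->(2,4)
Step 4: p0:(2,2)->(2,3) | p1:escaped | p2:(2,4)->(2,5)->EXIT
Step 5: p0:(2,3)->(2,4) | p1:escaped | p2:escaped
Step 6: p0:(2,4)->(2,5)->EXIT | p1:escaped | p2:escaped

ESCAPED ESCAPED ESCAPED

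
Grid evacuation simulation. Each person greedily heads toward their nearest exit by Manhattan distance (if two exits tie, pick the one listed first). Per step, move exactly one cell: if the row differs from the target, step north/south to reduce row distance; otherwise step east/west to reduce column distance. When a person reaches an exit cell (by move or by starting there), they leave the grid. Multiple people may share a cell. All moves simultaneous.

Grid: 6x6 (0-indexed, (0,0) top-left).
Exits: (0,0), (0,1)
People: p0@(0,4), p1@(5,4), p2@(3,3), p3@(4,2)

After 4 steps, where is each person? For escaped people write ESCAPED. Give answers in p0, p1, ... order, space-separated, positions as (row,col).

Step 1: p0:(0,4)->(0,3) | p1:(5,4)->(4,4) | p2:(3,3)->(2,3) | p3:(4,2)->(3,2)
Step 2: p0:(0,3)->(0,2) | p1:(4,4)->(3,4) | p2:(2,3)->(1,3) | p3:(3,2)->(2,2)
Step 3: p0:(0,2)->(0,1)->EXIT | p1:(3,4)->(2,4) | p2:(1,3)->(0,3) | p3:(2,2)->(1,2)
Step 4: p0:escaped | p1:(2,4)->(1,4) | p2:(0,3)->(0,2) | p3:(1,2)->(0,2)

ESCAPED (1,4) (0,2) (0,2)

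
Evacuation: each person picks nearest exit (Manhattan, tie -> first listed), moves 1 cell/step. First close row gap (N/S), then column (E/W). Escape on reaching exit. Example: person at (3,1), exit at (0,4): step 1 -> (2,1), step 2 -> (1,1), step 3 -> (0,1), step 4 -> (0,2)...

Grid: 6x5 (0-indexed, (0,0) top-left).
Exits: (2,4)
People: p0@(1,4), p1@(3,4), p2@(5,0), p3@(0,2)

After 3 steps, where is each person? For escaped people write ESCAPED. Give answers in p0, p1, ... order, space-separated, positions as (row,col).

Step 1: p0:(1,4)->(2,4)->EXIT | p1:(3,4)->(2,4)->EXIT | p2:(5,0)->(4,0) | p3:(0,2)->(1,2)
Step 2: p0:escaped | p1:escaped | p2:(4,0)->(3,0) | p3:(1,2)->(2,2)
Step 3: p0:escaped | p1:escaped | p2:(3,0)->(2,0) | p3:(2,2)->(2,3)

ESCAPED ESCAPED (2,0) (2,3)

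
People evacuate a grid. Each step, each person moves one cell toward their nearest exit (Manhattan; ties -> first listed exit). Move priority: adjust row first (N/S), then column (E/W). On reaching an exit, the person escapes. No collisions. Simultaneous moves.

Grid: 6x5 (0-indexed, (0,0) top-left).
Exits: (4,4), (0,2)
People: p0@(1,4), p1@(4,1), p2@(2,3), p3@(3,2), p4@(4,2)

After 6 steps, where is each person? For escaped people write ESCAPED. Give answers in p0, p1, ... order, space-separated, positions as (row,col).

Step 1: p0:(1,4)->(2,4) | p1:(4,1)->(4,2) | p2:(2,3)->(3,3) | p3:(3,2)->(4,2) | p4:(4,2)->(4,3)
Step 2: p0:(2,4)->(3,4) | p1:(4,2)->(4,3) | p2:(3,3)->(4,3) | p3:(4,2)->(4,3) | p4:(4,3)->(4,4)->EXIT
Step 3: p0:(3,4)->(4,4)->EXIT | p1:(4,3)->(4,4)->EXIT | p2:(4,3)->(4,4)->EXIT | p3:(4,3)->(4,4)->EXIT | p4:escaped

ESCAPED ESCAPED ESCAPED ESCAPED ESCAPED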